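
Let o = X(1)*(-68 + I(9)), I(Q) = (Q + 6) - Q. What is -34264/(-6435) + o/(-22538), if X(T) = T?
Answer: 386320501/72516015 ≈ 5.3274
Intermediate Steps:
I(Q) = 6 (I(Q) = (6 + Q) - Q = 6)
o = -62 (o = 1*(-68 + 6) = 1*(-62) = -62)
-34264/(-6435) + o/(-22538) = -34264/(-6435) - 62/(-22538) = -34264*(-1/6435) - 62*(-1/22538) = 34264/6435 + 31/11269 = 386320501/72516015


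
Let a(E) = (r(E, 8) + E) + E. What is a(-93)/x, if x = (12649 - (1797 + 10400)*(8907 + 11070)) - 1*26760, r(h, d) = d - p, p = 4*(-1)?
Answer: 87/121836790 ≈ 7.1407e-7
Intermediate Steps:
p = -4
r(h, d) = 4 + d (r(h, d) = d - 1*(-4) = d + 4 = 4 + d)
a(E) = 12 + 2*E (a(E) = ((4 + 8) + E) + E = (12 + E) + E = 12 + 2*E)
x = -243673580 (x = (12649 - 12197*19977) - 26760 = (12649 - 1*243659469) - 26760 = (12649 - 243659469) - 26760 = -243646820 - 26760 = -243673580)
a(-93)/x = (12 + 2*(-93))/(-243673580) = (12 - 186)*(-1/243673580) = -174*(-1/243673580) = 87/121836790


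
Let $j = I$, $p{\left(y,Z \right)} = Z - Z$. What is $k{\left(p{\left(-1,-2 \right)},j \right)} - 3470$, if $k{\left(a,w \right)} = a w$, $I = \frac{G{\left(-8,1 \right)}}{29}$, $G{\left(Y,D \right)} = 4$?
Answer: $-3470$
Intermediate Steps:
$p{\left(y,Z \right)} = 0$
$I = \frac{4}{29} \approx 0.13793$
$j = \frac{4}{29} \approx 0.13793$
$k{\left(p{\left(-1,-2 \right)},j \right)} - 3470 = 0 \cdot \frac{4}{29} - 3470 = 0 - 3470 = -3470$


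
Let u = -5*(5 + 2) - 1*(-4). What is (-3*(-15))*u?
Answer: -1395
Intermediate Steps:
u = -31 (u = -5*7 + 4 = -35 + 4 = -31)
(-3*(-15))*u = -3*(-15)*(-31) = 45*(-31) = -1395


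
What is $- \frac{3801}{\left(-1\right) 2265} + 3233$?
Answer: $\frac{2442182}{755} \approx 3234.7$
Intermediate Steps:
$- \frac{3801}{\left(-1\right) 2265} + 3233 = - \frac{3801}{-2265} + 3233 = \left(-3801\right) \left(- \frac{1}{2265}\right) + 3233 = \frac{1267}{755} + 3233 = \frac{2442182}{755}$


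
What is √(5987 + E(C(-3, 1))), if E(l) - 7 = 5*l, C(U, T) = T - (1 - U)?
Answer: √5979 ≈ 77.324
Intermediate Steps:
C(U, T) = -1 + T + U (C(U, T) = T + (-1 + U) = -1 + T + U)
E(l) = 7 + 5*l
√(5987 + E(C(-3, 1))) = √(5987 + (7 + 5*(-1 + 1 - 3))) = √(5987 + (7 + 5*(-3))) = √(5987 + (7 - 15)) = √(5987 - 8) = √5979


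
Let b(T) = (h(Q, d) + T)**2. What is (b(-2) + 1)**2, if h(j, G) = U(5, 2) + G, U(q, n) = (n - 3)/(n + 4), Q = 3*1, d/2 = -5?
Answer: 28783225/1296 ≈ 22209.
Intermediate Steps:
d = -10 (d = 2*(-5) = -10)
Q = 3
U(q, n) = (-3 + n)/(4 + n)
h(j, G) = -1/6 + G (h(j, G) = (-3 + 2)/(4 + 2) + G = -1/6 + G)
b(T) = (-61/6 + T)**2 (b(T) = ((-1/6 - 10) + T)**2 = (-61/6 + T)**2)
(b(-2) + 1)**2 = ((-61 + 6*(-2))**2/36 + 1)**2 = ((-61 - 12)**2/36 + 1)**2 = ((1/36)*(-73)**2 + 1)**2 = ((1/36)*5329 + 1)**2 = (5329/36 + 1)**2 = (5365/36)**2 = 28783225/1296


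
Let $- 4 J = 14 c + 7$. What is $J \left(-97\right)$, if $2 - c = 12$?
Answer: $- \frac{12901}{4} \approx -3225.3$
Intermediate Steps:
$c = -10$ ($c = 2 - 12 = -10$)
$J = \frac{133}{4}$ ($J = - \frac{14 \left(-10\right) + 7}{4} = - \frac{-140 + 7}{4} = \left(- \frac{1}{4}\right) \left(-133\right) = \frac{133}{4} \approx 33.25$)
$J \left(-97\right) = \frac{133}{4} \left(-97\right) = - \frac{12901}{4}$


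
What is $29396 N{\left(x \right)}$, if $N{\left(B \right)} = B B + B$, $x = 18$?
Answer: $10053432$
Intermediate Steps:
$N{\left(B \right)} = B + B^{2}$ ($N{\left(B \right)} = B^{2} + B = B + B^{2}$)
$29396 N{\left(x \right)} = 29396 \cdot 18 \left(1 + 18\right) = 29396 \cdot 18 \cdot 19 = 29396 \cdot 342 = 10053432$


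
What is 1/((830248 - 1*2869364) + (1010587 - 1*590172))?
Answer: -1/1618701 ≈ -6.1778e-7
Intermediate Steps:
1/((830248 - 1*2869364) + (1010587 - 1*590172)) = 1/((830248 - 2869364) + (1010587 - 590172)) = 1/(-2039116 + 420415) = 1/(-1618701) = -1/1618701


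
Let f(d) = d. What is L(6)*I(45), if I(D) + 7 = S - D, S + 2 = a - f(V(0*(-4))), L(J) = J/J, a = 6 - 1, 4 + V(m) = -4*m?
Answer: -45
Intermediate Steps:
V(m) = -4 - 4*m
a = 5
L(J) = 1
S = 7 (S = -2 + (5 - (-4 - 0*(-4))) = -2 + (5 - (-4 - 4*0)) = -2 + (5 - (-4 + 0)) = -2 + (5 - 1*(-4)) = -2 + (5 + 4) = -2 + 9 = 7)
I(D) = -D (I(D) = -7 + (7 - D) = -D)
L(6)*I(45) = 1*(-1*45) = 1*(-45) = -45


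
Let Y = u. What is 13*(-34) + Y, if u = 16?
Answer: -426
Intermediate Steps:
Y = 16
13*(-34) + Y = 13*(-34) + 16 = -442 + 16 = -426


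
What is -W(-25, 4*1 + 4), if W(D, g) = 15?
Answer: -15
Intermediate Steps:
-W(-25, 4*1 + 4) = -1*15 = -15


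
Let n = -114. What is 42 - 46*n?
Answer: 5286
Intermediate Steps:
42 - 46*n = 42 - 46*(-114) = 42 + 5244 = 5286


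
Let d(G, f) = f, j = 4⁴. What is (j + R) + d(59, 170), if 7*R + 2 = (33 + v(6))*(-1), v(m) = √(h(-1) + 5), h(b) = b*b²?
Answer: 2945/7 ≈ 420.71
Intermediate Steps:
h(b) = b³
j = 256
v(m) = 2 (v(m) = √((-1)³ + 5) = √(-1 + 5) = √4 = 2)
R = -37/7 (R = -2/7 + ((33 + 2)*(-1))/7 = -2/7 + (35*(-1))/7 = -2/7 + (⅐)*(-35) = -2/7 - 5 = -37/7 ≈ -5.2857)
(j + R) + d(59, 170) = (256 - 37/7) + 170 = 1755/7 + 170 = 2945/7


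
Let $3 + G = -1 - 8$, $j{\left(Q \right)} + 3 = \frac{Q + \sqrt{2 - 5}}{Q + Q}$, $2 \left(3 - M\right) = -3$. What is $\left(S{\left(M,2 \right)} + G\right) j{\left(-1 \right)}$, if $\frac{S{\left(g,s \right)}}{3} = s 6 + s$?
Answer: $-75 - 15 i \sqrt{3} \approx -75.0 - 25.981 i$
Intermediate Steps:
$M = \frac{9}{2}$ ($M = 3 - - \frac{3}{2} = 3 + \frac{3}{2} = \frac{9}{2} \approx 4.5$)
$j{\left(Q \right)} = -3 + \frac{Q + i \sqrt{3}}{2 Q}$ ($j{\left(Q \right)} = -3 + \frac{Q + \sqrt{2 - 5}}{Q + Q} = -3 + \frac{Q + \sqrt{-3}}{2 Q} = -3 + \left(Q + i \sqrt{3}\right) \frac{1}{2 Q} = -3 + \frac{Q + i \sqrt{3}}{2 Q}$)
$G = -12$ ($G = -3 - 9 = -12$)
$S{\left(g,s \right)} = 21 s$ ($S{\left(g,s \right)} = 3 \left(s 6 + s\right) = 3 \left(6 s + s\right) = 3 \cdot 7 s = 21 s$)
$\left(S{\left(M,2 \right)} + G\right) j{\left(-1 \right)} = \left(21 \cdot 2 - 12\right) \frac{\left(-5\right) \left(-1\right) + i \sqrt{3}}{2 \left(-1\right)} = \left(42 - 12\right) \frac{1}{2} \left(-1\right) \left(5 + i \sqrt{3}\right) = 30 \left(- \frac{5}{2} - \frac{i \sqrt{3}}{2}\right) = -75 - 15 i \sqrt{3}$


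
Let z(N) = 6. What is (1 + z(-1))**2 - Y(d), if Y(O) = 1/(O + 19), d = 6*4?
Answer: 2106/43 ≈ 48.977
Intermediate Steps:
d = 24
Y(O) = 1/(19 + O)
(1 + z(-1))**2 - Y(d) = (1 + 6)**2 - 1/(19 + 24) = 7**2 - 1/43 = 49 - 1*1/43 = 49 - 1/43 = 2106/43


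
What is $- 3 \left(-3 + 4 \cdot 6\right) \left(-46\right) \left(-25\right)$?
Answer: $-72450$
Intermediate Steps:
$- 3 \left(-3 + 4 \cdot 6\right) \left(-46\right) \left(-25\right) = - 3 \left(-3 + 24\right) \left(-46\right) \left(-25\right) = \left(-3\right) 21 \left(-46\right) \left(-25\right) = \left(-63\right) \left(-46\right) \left(-25\right) = 2898 \left(-25\right) = -72450$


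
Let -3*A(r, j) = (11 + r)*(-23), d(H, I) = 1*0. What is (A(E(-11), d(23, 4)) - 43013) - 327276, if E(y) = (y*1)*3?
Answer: -1111373/3 ≈ -3.7046e+5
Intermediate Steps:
d(H, I) = 0
E(y) = 3*y (E(y) = y*3 = 3*y)
A(r, j) = 253/3 + 23*r/3 (A(r, j) = -(11 + r)*(-23)/3 = -(-253 - 23*r)/3 = 253/3 + 23*r/3)
(A(E(-11), d(23, 4)) - 43013) - 327276 = ((253/3 + 23*(3*(-11))/3) - 43013) - 327276 = ((253/3 + (23/3)*(-33)) - 43013) - 327276 = ((253/3 - 253) - 43013) - 327276 = (-506/3 - 43013) - 327276 = -129545/3 - 327276 = -1111373/3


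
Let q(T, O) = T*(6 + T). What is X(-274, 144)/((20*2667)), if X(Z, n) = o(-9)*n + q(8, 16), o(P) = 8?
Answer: 316/13335 ≈ 0.023697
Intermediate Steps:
X(Z, n) = 112 + 8*n (X(Z, n) = 8*n + 8*(6 + 8) = 8*n + 8*14 = 8*n + 112 = 112 + 8*n)
X(-274, 144)/((20*2667)) = (112 + 8*144)/((20*2667)) = (112 + 1152)/53340 = 1264*(1/53340) = 316/13335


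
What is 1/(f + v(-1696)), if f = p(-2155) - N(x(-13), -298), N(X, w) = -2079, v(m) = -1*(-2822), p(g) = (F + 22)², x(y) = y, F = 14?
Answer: 1/6197 ≈ 0.00016137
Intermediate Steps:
p(g) = 1296 (p(g) = (14 + 22)² = 36² = 1296)
v(m) = 2822
f = 3375 (f = 1296 - 1*(-2079) = 1296 + 2079 = 3375)
1/(f + v(-1696)) = 1/(3375 + 2822) = 1/6197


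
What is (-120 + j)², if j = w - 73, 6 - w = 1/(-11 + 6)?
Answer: 872356/25 ≈ 34894.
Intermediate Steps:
w = 31/5 (w = 6 - 1/(-11 + 6) = 6 - 1/(-5) = 6 - 1*(-⅕) = 6 + ⅕ = 31/5 ≈ 6.2000)
j = -334/5 (j = 31/5 - 73 = -334/5 ≈ -66.800)
(-120 + j)² = (-120 - 334/5)² = (-934/5)² = 872356/25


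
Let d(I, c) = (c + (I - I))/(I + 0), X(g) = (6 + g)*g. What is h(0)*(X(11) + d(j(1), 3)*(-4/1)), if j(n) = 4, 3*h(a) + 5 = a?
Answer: -920/3 ≈ -306.67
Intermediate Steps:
h(a) = -5/3 + a/3
X(g) = g*(6 + g)
d(I, c) = c/I (d(I, c) = (c + 0)/I = c/I)
h(0)*(X(11) + d(j(1), 3)*(-4/1)) = (-5/3 + (1/3)*0)*(11*(6 + 11) + (3/4)*(-4/1)) = (-5/3 + 0)*(11*17 + (3*(1/4))*(-4*1)) = -5*(187 + (3/4)*(-4))/3 = -5*(187 - 3)/3 = -5/3*184 = -920/3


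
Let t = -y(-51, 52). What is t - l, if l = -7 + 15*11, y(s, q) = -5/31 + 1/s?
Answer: -249512/1581 ≈ -157.82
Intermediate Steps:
y(s, q) = -5/31 + 1/s (y(s, q) = -5*1/31 + 1/s = -5/31 + 1/s)
l = 158 (l = -7 + 165 = 158)
t = 286/1581 (t = -(-5/31 + 1/(-51)) = -(-5/31 - 1/51) = -1*(-286/1581) = 286/1581 ≈ 0.18090)
t - l = 286/1581 - 1*158 = 286/1581 - 158 = -249512/1581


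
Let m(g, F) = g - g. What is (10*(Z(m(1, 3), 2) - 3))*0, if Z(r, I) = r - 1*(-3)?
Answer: 0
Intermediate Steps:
m(g, F) = 0
Z(r, I) = 3 + r (Z(r, I) = r + 3 = 3 + r)
(10*(Z(m(1, 3), 2) - 3))*0 = (10*((3 + 0) - 3))*0 = (10*(3 - 3))*0 = (10*0)*0 = 0*0 = 0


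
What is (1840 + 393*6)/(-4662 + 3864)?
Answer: -2099/399 ≈ -5.2607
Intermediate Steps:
(1840 + 393*6)/(-4662 + 3864) = (1840 + 2358)/(-798) = 4198*(-1/798) = -2099/399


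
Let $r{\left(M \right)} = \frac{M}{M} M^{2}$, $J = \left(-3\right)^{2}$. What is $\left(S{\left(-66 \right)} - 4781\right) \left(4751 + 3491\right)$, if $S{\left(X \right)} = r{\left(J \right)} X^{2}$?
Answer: $2868669310$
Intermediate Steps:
$J = 9$
$r{\left(M \right)} = M^{2}$ ($r{\left(M \right)} = 1 M^{2} = M^{2}$)
$S{\left(X \right)} = 81 X^{2}$ ($S{\left(X \right)} = 9^{2} X^{2} = 81 X^{2}$)
$\left(S{\left(-66 \right)} - 4781\right) \left(4751 + 3491\right) = \left(81 \left(-66\right)^{2} - 4781\right) \left(4751 + 3491\right) = \left(81 \cdot 4356 - 4781\right) 8242 = \left(352836 - 4781\right) 8242 = 348055 \cdot 8242 = 2868669310$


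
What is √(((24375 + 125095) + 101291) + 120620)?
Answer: √371381 ≈ 609.41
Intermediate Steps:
√(((24375 + 125095) + 101291) + 120620) = √((149470 + 101291) + 120620) = √(250761 + 120620) = √371381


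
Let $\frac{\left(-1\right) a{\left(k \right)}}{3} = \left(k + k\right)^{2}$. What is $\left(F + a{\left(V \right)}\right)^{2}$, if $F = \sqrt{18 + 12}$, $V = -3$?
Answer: $\left(-108 + \sqrt{30}\right)^{2} \approx 10511.0$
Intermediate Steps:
$F = \sqrt{30} \approx 5.4772$
$a{\left(k \right)} = - 12 k^{2}$ ($a{\left(k \right)} = - 3 \left(k + k\right)^{2} = - 3 \left(2 k\right)^{2} = - 3 \cdot 4 k^{2} = - 12 k^{2}$)
$\left(F + a{\left(V \right)}\right)^{2} = \left(\sqrt{30} - 12 \left(-3\right)^{2}\right)^{2} = \left(\sqrt{30} - 108\right)^{2} = \left(-108 + \sqrt{30}\right)^{2}$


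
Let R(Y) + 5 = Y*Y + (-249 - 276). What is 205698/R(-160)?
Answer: 102849/12535 ≈ 8.2049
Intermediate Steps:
R(Y) = -530 + Y² (R(Y) = -5 + (Y*Y + (-249 - 276)) = -5 + (Y² - 525) = -5 + (-525 + Y²) = -530 + Y²)
205698/R(-160) = 205698/(-530 + (-160)²) = 205698/(-530 + 25600) = 205698/25070 = 205698*(1/25070) = 102849/12535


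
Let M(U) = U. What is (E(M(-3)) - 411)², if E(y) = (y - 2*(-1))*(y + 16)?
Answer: 179776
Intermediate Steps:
E(y) = (2 + y)*(16 + y) (E(y) = (y + 2)*(16 + y) = (2 + y)*(16 + y))
(E(M(-3)) - 411)² = ((32 + (-3)² + 18*(-3)) - 411)² = ((32 + 9 - 54) - 411)² = (-13 - 411)² = (-424)² = 179776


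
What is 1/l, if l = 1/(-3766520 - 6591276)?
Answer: -10357796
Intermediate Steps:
l = -1/10357796 (l = 1/(-10357796) = -1/10357796 ≈ -9.6546e-8)
1/l = 1/(-1/10357796) = -10357796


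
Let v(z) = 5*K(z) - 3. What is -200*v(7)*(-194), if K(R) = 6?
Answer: 1047600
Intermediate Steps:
v(z) = 27 (v(z) = 5*6 - 3 = 30 - 3 = 27)
-200*v(7)*(-194) = -200*27*(-194) = -5400*(-194) = 1047600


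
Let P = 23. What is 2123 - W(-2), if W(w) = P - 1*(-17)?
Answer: 2083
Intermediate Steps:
W(w) = 40 (W(w) = 23 - 1*(-17) = 23 + 17 = 40)
2123 - W(-2) = 2123 - 1*40 = 2123 - 40 = 2083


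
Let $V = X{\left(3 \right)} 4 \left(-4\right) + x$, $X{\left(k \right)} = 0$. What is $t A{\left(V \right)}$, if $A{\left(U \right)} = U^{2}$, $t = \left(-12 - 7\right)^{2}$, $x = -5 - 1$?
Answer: $12996$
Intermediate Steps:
$x = -6$
$t = 361$ ($t = \left(-19\right)^{2} = 361$)
$V = -6$ ($V = 0 \cdot 4 \left(-4\right) - 6 = 0 \left(-16\right) - 6 = 0 - 6 = -6$)
$t A{\left(V \right)} = 361 \left(-6\right)^{2} = 361 \cdot 36 = 12996$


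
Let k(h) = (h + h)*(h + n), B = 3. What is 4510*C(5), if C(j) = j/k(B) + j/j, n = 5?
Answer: 119515/24 ≈ 4979.8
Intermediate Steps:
k(h) = 2*h*(5 + h) (k(h) = (h + h)*(h + 5) = (2*h)*(5 + h) = 2*h*(5 + h))
C(j) = 1 + j/48 (C(j) = j/((2*3*(5 + 3))) + j/j = j/((2*3*8)) + 1 = j/48 + 1 = 1 + j/48)
4510*C(5) = 4510*(1 + (1/48)*5) = 4510*(1 + 5/48) = 4510*(53/48) = 119515/24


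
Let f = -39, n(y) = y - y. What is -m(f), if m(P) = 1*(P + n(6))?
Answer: 39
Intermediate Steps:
n(y) = 0
m(P) = P (m(P) = 1*(P + 0) = 1*P = P)
-m(f) = -1*(-39) = 39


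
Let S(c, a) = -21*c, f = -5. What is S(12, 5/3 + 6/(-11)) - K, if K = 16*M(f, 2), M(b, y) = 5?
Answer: -332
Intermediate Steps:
K = 80 (K = 16*5 = 80)
S(12, 5/3 + 6/(-11)) - K = -21*12 - 1*80 = -252 - 80 = -332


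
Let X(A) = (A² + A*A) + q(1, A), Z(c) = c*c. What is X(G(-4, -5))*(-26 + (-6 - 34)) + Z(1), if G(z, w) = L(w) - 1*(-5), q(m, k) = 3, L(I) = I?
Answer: -197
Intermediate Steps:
Z(c) = c²
G(z, w) = 5 + w (G(z, w) = w - 1*(-5) = w + 5 = 5 + w)
X(A) = 3 + 2*A² (X(A) = (A² + A*A) + 3 = (A² + A²) + 3 = 2*A² + 3 = 3 + 2*A²)
X(G(-4, -5))*(-26 + (-6 - 34)) + Z(1) = (3 + 2*(5 - 5)²)*(-26 + (-6 - 34)) + 1² = (3 + 2*0²)*(-26 - 40) + 1 = (3 + 2*0)*(-66) + 1 = (3 + 0)*(-66) + 1 = 3*(-66) + 1 = -198 + 1 = -197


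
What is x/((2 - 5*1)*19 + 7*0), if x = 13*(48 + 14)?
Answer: -806/57 ≈ -14.140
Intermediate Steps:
x = 806 (x = 13*62 = 806)
x/((2 - 5*1)*19 + 7*0) = 806/((2 - 5*1)*19 + 7*0) = 806/((2 - 5)*19 + 0) = 806/(-3*19 + 0) = 806/(-57 + 0) = 806/(-57) = 806*(-1/57) = -806/57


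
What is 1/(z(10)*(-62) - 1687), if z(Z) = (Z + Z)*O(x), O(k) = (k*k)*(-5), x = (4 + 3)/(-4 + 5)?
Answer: 1/302113 ≈ 3.3100e-6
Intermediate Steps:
x = 7 (x = 7/1 = 7*1 = 7)
O(k) = -5*k**2 (O(k) = k**2*(-5) = -5*k**2)
z(Z) = -490*Z (z(Z) = (Z + Z)*(-5*7**2) = (2*Z)*(-5*49) = (2*Z)*(-245) = -490*Z)
1/(z(10)*(-62) - 1687) = 1/(-490*10*(-62) - 1687) = 1/(-4900*(-62) - 1687) = 1/(303800 - 1687) = 1/302113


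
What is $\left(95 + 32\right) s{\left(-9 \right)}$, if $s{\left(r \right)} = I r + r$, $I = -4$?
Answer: $3429$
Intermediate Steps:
$s{\left(r \right)} = - 3 r$ ($s{\left(r \right)} = - 4 r + r = - 3 r$)
$\left(95 + 32\right) s{\left(-9 \right)} = \left(95 + 32\right) \left(\left(-3\right) \left(-9\right)\right) = 127 \cdot 27 = 3429$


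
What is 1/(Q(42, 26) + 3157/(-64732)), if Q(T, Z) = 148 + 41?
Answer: 64732/12231191 ≈ 0.0052924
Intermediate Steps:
Q(T, Z) = 189
1/(Q(42, 26) + 3157/(-64732)) = 1/(189 + 3157/(-64732)) = 1/(189 + 3157*(-1/64732)) = 1/(189 - 3157/64732) = 1/(12231191/64732) = 64732/12231191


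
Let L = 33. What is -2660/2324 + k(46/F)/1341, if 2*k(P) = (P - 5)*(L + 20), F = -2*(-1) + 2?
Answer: -452393/445212 ≈ -1.0161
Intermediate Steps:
F = 4 (F = 2 + 2 = 4)
k(P) = -265/2 + 53*P/2 (k(P) = ((P - 5)*(33 + 20))/2 = ((-5 + P)*53)/2 = (-265 + 53*P)/2 = -265/2 + 53*P/2)
-2660/2324 + k(46/F)/1341 = -2660/2324 + (-265/2 + 53*(46/4)/2)/1341 = -2660*1/2324 + (-265/2 + 53*(46*(¼))/2)*(1/1341) = -95/83 + (-265/2 + (53/2)*(23/2))*(1/1341) = -95/83 + (-265/2 + 1219/4)*(1/1341) = -95/83 + (689/4)*(1/1341) = -95/83 + 689/5364 = -452393/445212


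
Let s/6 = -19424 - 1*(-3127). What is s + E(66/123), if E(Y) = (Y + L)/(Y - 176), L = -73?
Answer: -703440737/7194 ≈ -97782.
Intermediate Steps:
s = -97782 (s = 6*(-19424 - 1*(-3127)) = 6*(-19424 + 3127) = 6*(-16297) = -97782)
E(Y) = (-73 + Y)/(-176 + Y) (E(Y) = (Y - 73)/(Y - 176) = (-73 + Y)/(-176 + Y))
s + E(66/123) = -97782 + (-73 + 66/123)/(-176 + 66/123) = -97782 + (-73 + 66*(1/123))/(-176 + 66*(1/123)) = -97782 + (-73 + 22/41)/(-176 + 22/41) = -97782 - 2971/41/(-7194/41) = -97782 - 41/7194*(-2971/41) = -97782 + 2971/7194 = -703440737/7194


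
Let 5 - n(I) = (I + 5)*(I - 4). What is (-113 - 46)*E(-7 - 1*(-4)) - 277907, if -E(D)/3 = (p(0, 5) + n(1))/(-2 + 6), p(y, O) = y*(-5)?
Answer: -1100657/4 ≈ -2.7516e+5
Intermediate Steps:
p(y, O) = -5*y
n(I) = 5 - (-4 + I)*(5 + I) (n(I) = 5 - (I + 5)*(I - 4) = 5 - (5 + I)*(-4 + I) = 5 - (-4 + I)*(5 + I))
E(D) = -69/4 (E(D) = -3*(-5*0 + (25 - 1*1 - 1*1²))/(-2 + 6) = -3*(0 + (25 - 1 - 1*1))/4 = -3*(0 + (25 - 1 - 1))/4 = -3*(0 + 23)/4 = -69/4)
(-113 - 46)*E(-7 - 1*(-4)) - 277907 = (-113 - 46)*(-69/4) - 277907 = -159*(-69/4) - 277907 = 10971/4 - 277907 = -1100657/4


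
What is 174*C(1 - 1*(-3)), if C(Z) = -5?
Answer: -870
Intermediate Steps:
174*C(1 - 1*(-3)) = 174*(-5) = -870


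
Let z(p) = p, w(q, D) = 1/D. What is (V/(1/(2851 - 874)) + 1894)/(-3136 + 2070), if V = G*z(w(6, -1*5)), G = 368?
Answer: 359033/2665 ≈ 134.72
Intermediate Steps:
V = -368/5 (V = 368/((-1*5)) = 368/(-5) = 368*(-⅕) = -368/5 ≈ -73.600)
(V/(1/(2851 - 874)) + 1894)/(-3136 + 2070) = (-368/(5*(1/(2851 - 874))) + 1894)/(-3136 + 2070) = (-368/(5*(1/1977)) + 1894)/(-1066) = (-368/(5*1/1977) + 1894)*(-1/1066) = (-368/5*1977 + 1894)*(-1/1066) = (-727536/5 + 1894)*(-1/1066) = -718066/5*(-1/1066) = 359033/2665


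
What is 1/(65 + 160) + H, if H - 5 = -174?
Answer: -38024/225 ≈ -169.00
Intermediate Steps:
H = -169 (H = 5 - 174 = -169)
1/(65 + 160) + H = 1/(65 + 160) - 169 = 1/225 - 169 = -38024/225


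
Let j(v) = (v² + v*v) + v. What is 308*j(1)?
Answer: 924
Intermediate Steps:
j(v) = v + 2*v² (j(v) = (v² + v²) + v = 2*v² + v = v + 2*v²)
308*j(1) = 308*(1*(1 + 2*1)) = 308*(1*(1 + 2)) = 308*(1*3) = 308*3 = 924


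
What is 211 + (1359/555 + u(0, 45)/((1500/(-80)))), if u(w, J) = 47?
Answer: 585364/2775 ≈ 210.94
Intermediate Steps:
211 + (1359/555 + u(0, 45)/((1500/(-80)))) = 211 + (1359/555 + 47/((1500/(-80)))) = 211 + (1359*(1/555) + 47/((1500*(-1/80)))) = 211 + (453/185 + 47/(-75/4)) = 211 + (453/185 + 47*(-4/75)) = 211 + (453/185 - 188/75) = 211 - 161/2775 = 585364/2775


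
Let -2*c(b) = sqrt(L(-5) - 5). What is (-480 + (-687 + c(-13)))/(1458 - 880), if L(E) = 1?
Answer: -1167/578 - I/578 ≈ -2.019 - 0.0017301*I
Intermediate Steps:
c(b) = -I (c(b) = -sqrt(1 - 5)/2 = -I)
(-480 + (-687 + c(-13)))/(1458 - 880) = (-480 + (-687 - I))/(1458 - 880) = (-1167 - I)/578 = -1167/578 - I/578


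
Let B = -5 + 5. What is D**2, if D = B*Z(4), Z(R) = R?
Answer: 0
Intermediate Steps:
B = 0
D = 0 (D = 0*4 = 0)
D**2 = 0**2 = 0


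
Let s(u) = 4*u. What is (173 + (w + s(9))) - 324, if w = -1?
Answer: -116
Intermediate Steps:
(173 + (w + s(9))) - 324 = (173 + (-1 + 4*9)) - 324 = (173 + (-1 + 36)) - 324 = (173 + 35) - 324 = 208 - 324 = -116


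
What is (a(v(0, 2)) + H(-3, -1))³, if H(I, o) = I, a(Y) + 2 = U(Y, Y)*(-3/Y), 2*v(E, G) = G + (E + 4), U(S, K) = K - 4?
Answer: -64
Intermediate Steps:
U(S, K) = -4 + K
v(E, G) = 2 + E/2 + G/2 (v(E, G) = (G + (E + 4))/2 = (G + (4 + E))/2 = (4 + E + G)/2 = 2 + E/2 + G/2)
a(Y) = -2 - 3*(-4 + Y)/Y (a(Y) = -2 + (-4 + Y)*(-3/Y) = -2 - 3*(-4 + Y)/Y)
(a(v(0, 2)) + H(-3, -1))³ = ((-5 + 12/(2 + (½)*0 + (½)*2)) - 3)³ = ((-5 + 12/(2 + 0 + 1)) - 3)³ = ((-5 + 12/3) - 3)³ = ((-5 + 12*(⅓)) - 3)³ = ((-5 + 4) - 3)³ = (-1 - 3)³ = (-4)³ = -64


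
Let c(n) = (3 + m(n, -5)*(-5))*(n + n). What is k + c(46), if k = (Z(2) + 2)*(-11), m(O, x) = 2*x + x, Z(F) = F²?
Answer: 7110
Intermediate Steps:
m(O, x) = 3*x
k = -66 (k = (2² + 2)*(-11) = (4 + 2)*(-11) = 6*(-11) = -66)
c(n) = 156*n (c(n) = (3 + (3*(-5))*(-5))*(n + n) = (3 - 15*(-5))*(2*n) = (3 + 75)*(2*n) = 78*(2*n) = 156*n)
k + c(46) = -66 + 156*46 = -66 + 7176 = 7110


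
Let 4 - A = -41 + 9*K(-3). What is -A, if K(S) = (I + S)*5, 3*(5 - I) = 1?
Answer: 30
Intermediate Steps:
I = 14/3 (I = 5 - 1/3*1 = 5 - 1/3 = 14/3 ≈ 4.6667)
K(S) = 70/3 + 5*S (K(S) = (14/3 + S)*5 = 70/3 + 5*S)
A = -30 (A = 4 - (-41 + 9*(70/3 + 5*(-3))) = 4 - (-41 + 9*(70/3 - 15)) = 4 - (-41 + 9*(25/3)) = 4 - (-41 + 75) = 4 - 1*34 = 4 - 34 = -30)
-A = -1*(-30) = 30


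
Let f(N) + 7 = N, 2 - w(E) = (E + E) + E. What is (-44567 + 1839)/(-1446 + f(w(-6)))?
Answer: 42728/1433 ≈ 29.817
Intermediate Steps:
w(E) = 2 - 3*E (w(E) = 2 - ((E + E) + E) = 2 - (2*E + E) = 2 - 3*E)
f(N) = -7 + N
(-44567 + 1839)/(-1446 + f(w(-6))) = (-44567 + 1839)/(-1446 + (-7 + (2 - 3*(-6)))) = -42728/(-1446 + (-7 + (2 + 18))) = -42728/(-1446 + (-7 + 20)) = -42728/(-1446 + 13) = -42728/(-1433) = -42728*(-1/1433) = 42728/1433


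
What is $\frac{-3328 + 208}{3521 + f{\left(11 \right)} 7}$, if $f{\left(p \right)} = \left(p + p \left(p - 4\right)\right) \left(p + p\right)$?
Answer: $- \frac{1040}{5691} \approx -0.18274$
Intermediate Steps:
$f{\left(p \right)} = 2 p \left(p + p \left(-4 + p\right)\right)$ ($f{\left(p \right)} = \left(p + p \left(-4 + p\right)\right) 2 p = 2 p \left(p + p \left(-4 + p\right)\right)$)
$\frac{-3328 + 208}{3521 + f{\left(11 \right)} 7} = \frac{-3328 + 208}{3521 + 2 \cdot 11^{2} \left(-3 + 11\right) 7} = - \frac{3120}{3521 + 2 \cdot 121 \cdot 8 \cdot 7} = - \frac{3120}{3521 + 1936 \cdot 7} = - \frac{3120}{3521 + 13552} = - \frac{3120}{17073} = \left(-3120\right) \frac{1}{17073} = - \frac{1040}{5691}$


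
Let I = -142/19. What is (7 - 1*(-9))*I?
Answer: -2272/19 ≈ -119.58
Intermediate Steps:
I = -142/19 (I = -142*1/19 = -142/19 ≈ -7.4737)
(7 - 1*(-9))*I = (7 - 1*(-9))*(-142/19) = (7 + 9)*(-142/19) = 16*(-142/19) = -2272/19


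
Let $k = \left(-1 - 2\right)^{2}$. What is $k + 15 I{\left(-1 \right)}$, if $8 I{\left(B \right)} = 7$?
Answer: $\frac{177}{8} \approx 22.125$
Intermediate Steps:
$k = 9$ ($k = \left(-3\right)^{2} = 9$)
$I{\left(B \right)} = \frac{7}{8}$ ($I{\left(B \right)} = \frac{1}{8} \cdot 7 = \frac{7}{8}$)
$k + 15 I{\left(-1 \right)} = 9 + 15 \cdot \frac{7}{8} = 9 + \frac{105}{8} = \frac{177}{8}$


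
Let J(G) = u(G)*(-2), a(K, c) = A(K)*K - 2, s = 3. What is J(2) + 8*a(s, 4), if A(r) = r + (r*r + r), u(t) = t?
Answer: 340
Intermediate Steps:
A(r) = r² + 2*r (A(r) = r + (r² + r) = r + (r + r²) = r² + 2*r)
a(K, c) = -2 + K²*(2 + K) (a(K, c) = (K*(2 + K))*K - 2 = K²*(2 + K) - 2 = -2 + K²*(2 + K))
J(G) = -2*G (J(G) = G*(-2) = -2*G)
J(2) + 8*a(s, 4) = -2*2 + 8*(-2 + 3²*(2 + 3)) = -4 + 8*(-2 + 9*5) = -4 + 8*(-2 + 45) = -4 + 8*43 = -4 + 344 = 340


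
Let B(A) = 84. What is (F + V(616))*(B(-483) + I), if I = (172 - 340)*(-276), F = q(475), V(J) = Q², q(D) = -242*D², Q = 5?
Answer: -2536336103700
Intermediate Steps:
V(J) = 25 (V(J) = 5² = 25)
F = -54601250 (F = -242*475² = -242*225625 = -54601250)
I = 46368 (I = -168*(-276) = 46368)
(F + V(616))*(B(-483) + I) = (-54601250 + 25)*(84 + 46368) = -54601225*46452 = -2536336103700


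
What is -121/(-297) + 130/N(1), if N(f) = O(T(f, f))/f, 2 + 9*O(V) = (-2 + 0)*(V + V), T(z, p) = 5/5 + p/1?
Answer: -3148/27 ≈ -116.59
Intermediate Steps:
T(z, p) = 1 + p (T(z, p) = 5*(⅕) + p*1 = 1 + p)
O(V) = -2/9 - 4*V/9 (O(V) = -2/9 + ((-2 + 0)*(V + V))/9 = -2/9 + (-4*V)/9 = -2/9 - 4*V/9)
N(f) = (-⅔ - 4*f/9)/f (N(f) = (-2/9 - 4*(1 + f)/9)/f = (-2/9 + (-4/9 - 4*f/9))/f = (-⅔ - 4*f/9)/f)
-121/(-297) + 130/N(1) = -121/(-297) + 130/(((2/9)*(-3 - 2*1)/1)) = -121*(-1/297) + 130/(((2/9)*1*(-3 - 2))) = 11/27 + 130/(((2/9)*1*(-5))) = 11/27 + 130/(-10/9) = 11/27 + 130*(-9/10) = 11/27 - 117 = -3148/27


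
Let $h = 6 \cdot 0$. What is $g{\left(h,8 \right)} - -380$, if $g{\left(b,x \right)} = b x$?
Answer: $380$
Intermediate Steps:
$h = 0$
$g{\left(h,8 \right)} - -380 = 0 \cdot 8 - -380 = 0 + 380 = 380$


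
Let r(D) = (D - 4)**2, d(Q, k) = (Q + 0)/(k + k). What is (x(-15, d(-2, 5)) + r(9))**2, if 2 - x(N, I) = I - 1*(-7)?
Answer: 10201/25 ≈ 408.04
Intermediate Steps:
d(Q, k) = Q/(2*k) (d(Q, k) = Q/((2*k)) = Q*(1/(2*k)) = Q/(2*k))
x(N, I) = -5 - I (x(N, I) = 2 - (I - 1*(-7)) = 2 - (I + 7) = 2 - (7 + I) = 2 + (-7 - I) = -5 - I)
r(D) = (-4 + D)**2
(x(-15, d(-2, 5)) + r(9))**2 = ((-5 - (-2)/(2*5)) + (-4 + 9)**2)**2 = ((-5 - (-2)/(2*5)) + 5**2)**2 = ((-5 - 1*(-1/5)) + 25)**2 = ((-5 + 1/5) + 25)**2 = (-24/5 + 25)**2 = (101/5)**2 = 10201/25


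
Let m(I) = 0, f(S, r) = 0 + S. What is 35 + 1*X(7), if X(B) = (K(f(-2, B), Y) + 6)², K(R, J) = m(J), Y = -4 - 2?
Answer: 71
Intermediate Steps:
Y = -6
f(S, r) = S
K(R, J) = 0
X(B) = 36 (X(B) = (0 + 6)² = 6² = 36)
35 + 1*X(7) = 35 + 1*36 = 35 + 36 = 71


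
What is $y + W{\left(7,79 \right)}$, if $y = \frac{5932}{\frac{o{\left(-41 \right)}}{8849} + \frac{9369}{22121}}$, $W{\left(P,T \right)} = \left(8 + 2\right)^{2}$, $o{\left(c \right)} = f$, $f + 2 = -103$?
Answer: $\frac{292309954507}{20145894} \approx 14510.0$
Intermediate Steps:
$f = -105$ ($f = -2 - 103 = -105$)
$o{\left(c \right)} = -105$
$W{\left(P,T \right)} = 100$ ($W{\left(P,T \right)} = 10^{2} = 100$)
$y = \frac{290295365107}{20145894}$ ($y = \frac{5932}{- \frac{105}{8849} + \frac{9369}{22121}} = \frac{5932}{\frac{80583576}{195748729}} = 5932 \cdot \frac{195748729}{80583576} = \frac{290295365107}{20145894} \approx 14410.0$)
$y + W{\left(7,79 \right)} = \frac{290295365107}{20145894} + 100 = \frac{292309954507}{20145894}$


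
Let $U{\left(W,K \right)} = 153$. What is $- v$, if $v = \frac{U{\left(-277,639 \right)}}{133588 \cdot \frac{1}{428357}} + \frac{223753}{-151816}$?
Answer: $- \frac{354282877499}{724314136} \approx -489.13$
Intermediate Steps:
$v = \frac{354282877499}{724314136}$ ($v = \frac{153}{133588 \cdot \frac{1}{428357}} + \frac{223753}{-151816} = \frac{153}{133588 \cdot \frac{1}{428357}} + 223753 \left(- \frac{1}{151816}\right) = \frac{153}{\frac{133588}{428357}} - \frac{223753}{151816} = 153 \cdot \frac{428357}{133588} - \frac{223753}{151816} = \frac{65538621}{133588} - \frac{223753}{151816} = \frac{354282877499}{724314136} \approx 489.13$)
$- v = \left(-1\right) \frac{354282877499}{724314136} = - \frac{354282877499}{724314136}$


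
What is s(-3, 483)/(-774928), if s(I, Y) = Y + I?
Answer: -30/48433 ≈ -0.00061941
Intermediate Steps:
s(I, Y) = I + Y
s(-3, 483)/(-774928) = (-3 + 483)/(-774928) = 480*(-1/774928) = -30/48433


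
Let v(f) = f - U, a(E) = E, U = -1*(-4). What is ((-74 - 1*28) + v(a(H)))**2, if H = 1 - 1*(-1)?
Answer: 10816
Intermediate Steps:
H = 2 (H = 1 + 1 = 2)
U = 4
v(f) = -4 + f (v(f) = f - 1*4 = f - 4 = -4 + f)
((-74 - 1*28) + v(a(H)))**2 = ((-74 - 1*28) + (-4 + 2))**2 = ((-74 - 28) - 2)**2 = (-102 - 2)**2 = (-104)**2 = 10816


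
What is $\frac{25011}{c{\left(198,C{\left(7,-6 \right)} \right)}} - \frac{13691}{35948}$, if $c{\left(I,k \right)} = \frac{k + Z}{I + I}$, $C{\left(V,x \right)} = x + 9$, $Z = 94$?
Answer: $\frac{356040461461}{3486956} \approx 1.0211 \cdot 10^{5}$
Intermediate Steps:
$C{\left(V,x \right)} = 9 + x$
$c{\left(I,k \right)} = \frac{94 + k}{2 I}$ ($c{\left(I,k \right)} = \frac{k + 94}{I + I} = \frac{94 + k}{2 I}$)
$\frac{25011}{c{\left(198,C{\left(7,-6 \right)} \right)}} - \frac{13691}{35948} = \frac{25011}{\frac{1}{2} \cdot \frac{1}{198} \left(94 + \left(9 - 6\right)\right)} - \frac{13691}{35948} = \frac{25011}{\frac{1}{2} \cdot \frac{1}{198} \left(94 + 3\right)} - \frac{13691}{35948} = \frac{25011}{\frac{1}{2} \cdot \frac{1}{198} \cdot 97} - \frac{13691}{35948} = \frac{25011}{\frac{97}{396}} - \frac{13691}{35948} = 25011 \cdot \frac{396}{97} - \frac{13691}{35948} = \frac{9904356}{97} - \frac{13691}{35948} = \frac{356040461461}{3486956}$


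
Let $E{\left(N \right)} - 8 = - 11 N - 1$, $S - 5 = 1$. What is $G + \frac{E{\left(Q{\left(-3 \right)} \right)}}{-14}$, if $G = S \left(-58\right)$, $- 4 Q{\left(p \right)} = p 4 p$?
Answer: $- \frac{2489}{7} \approx -355.57$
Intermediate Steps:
$S = 6$ ($S = 5 + 1 = 6$)
$Q{\left(p \right)} = - p^{2}$ ($Q{\left(p \right)} = - \frac{p 4 p}{4} = - \frac{4 p p}{4} = - \frac{4 p^{2}}{4} = - p^{2}$)
$E{\left(N \right)} = 7 - 11 N$ ($E{\left(N \right)} = 8 - \left(1 + 11 N\right) = 7 - 11 N$)
$G = -348$ ($G = 6 \left(-58\right) = -348$)
$G + \frac{E{\left(Q{\left(-3 \right)} \right)}}{-14} = -348 + \frac{7 - 11 \left(- \left(-3\right)^{2}\right)}{-14} = -348 + \left(7 - 11 \left(\left(-1\right) 9\right)\right) \left(- \frac{1}{14}\right) = -348 + \left(7 - -99\right) \left(- \frac{1}{14}\right) = -348 + \left(7 + 99\right) \left(- \frac{1}{14}\right) = -348 + 106 \left(- \frac{1}{14}\right) = -348 - \frac{53}{7} = - \frac{2489}{7}$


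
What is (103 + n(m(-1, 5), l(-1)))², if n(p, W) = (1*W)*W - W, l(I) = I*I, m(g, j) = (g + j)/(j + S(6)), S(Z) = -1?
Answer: 10609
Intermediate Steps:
m(g, j) = (g + j)/(-1 + j) (m(g, j) = (g + j)/(j - 1) = (g + j)/(-1 + j))
l(I) = I²
n(p, W) = W² - W (n(p, W) = W*W - W = W² - W)
(103 + n(m(-1, 5), l(-1)))² = (103 + (-1)²*(-1 + (-1)²))² = (103 + 1*(-1 + 1))² = (103 + 1*0)² = (103 + 0)² = 103² = 10609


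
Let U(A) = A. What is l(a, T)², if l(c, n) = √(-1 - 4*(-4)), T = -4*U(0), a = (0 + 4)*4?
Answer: 15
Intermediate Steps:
a = 16 (a = 4*4 = 16)
T = 0 (T = -4*0 = 0)
l(c, n) = √15 (l(c, n) = √(-1 + 16) = √15)
l(a, T)² = (√15)² = 15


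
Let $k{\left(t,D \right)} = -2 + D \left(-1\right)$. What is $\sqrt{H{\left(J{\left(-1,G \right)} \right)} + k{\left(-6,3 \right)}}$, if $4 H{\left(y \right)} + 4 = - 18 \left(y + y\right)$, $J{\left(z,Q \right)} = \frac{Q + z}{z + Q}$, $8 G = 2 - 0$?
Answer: $i \sqrt{15} \approx 3.873 i$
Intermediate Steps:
$G = \frac{1}{4}$ ($G = \frac{2 - 0}{8} = \frac{2 + 0}{8} = \frac{1}{8} \cdot 2 = \frac{1}{4} \approx 0.25$)
$J{\left(z,Q \right)} = 1$ ($J{\left(z,Q \right)} = \frac{Q + z}{Q + z} = 1$)
$H{\left(y \right)} = -1 - 9 y$ ($H{\left(y \right)} = -1 + \frac{\left(-18\right) \left(y + y\right)}{4} = -1 + \frac{\left(-18\right) 2 y}{4} = -1 + \frac{\left(-36\right) y}{4} = -1 - 9 y$)
$k{\left(t,D \right)} = -2 - D$
$\sqrt{H{\left(J{\left(-1,G \right)} \right)} + k{\left(-6,3 \right)}} = \sqrt{\left(-1 - 9\right) - 5} = \sqrt{-10 - 5} = \sqrt{-15} = i \sqrt{15}$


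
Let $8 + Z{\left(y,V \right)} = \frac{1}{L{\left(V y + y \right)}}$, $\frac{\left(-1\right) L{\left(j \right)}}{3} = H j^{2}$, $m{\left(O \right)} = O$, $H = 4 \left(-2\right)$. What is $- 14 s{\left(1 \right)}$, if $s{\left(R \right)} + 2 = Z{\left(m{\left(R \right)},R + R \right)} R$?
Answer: $\frac{15113}{108} \approx 139.94$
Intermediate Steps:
$H = -8$
$L{\left(j \right)} = 24 j^{2}$ ($L{\left(j \right)} = - 3 \left(- 8 j^{2}\right) = 24 j^{2}$)
$Z{\left(y,V \right)} = -8 + \frac{1}{24 \left(y + V y\right)^{2}}$ ($Z{\left(y,V \right)} = -8 + \frac{1}{24 \left(V y + y\right)^{2}} = -8 + \frac{1}{24 \left(y + V y\right)^{2}}$)
$s{\left(R \right)} = -2 + R \left(-8 + \frac{1}{24 R^{2} \left(1 + 2 R\right)^{2}}\right)$ ($s{\left(R \right)} = -2 + \left(-8 + \frac{1}{24 R^{2} \left(1 + \left(R + R\right)\right)^{2}}\right) R = -2 + \left(-8 + \frac{1}{24 R^{2} \left(1 + 2 R\right)^{2}}\right) R = -2 + R \left(-8 + \frac{1}{24 R^{2} \left(1 + 2 R\right)^{2}}\right)$)
$- 14 s{\left(1 \right)} = - 14 \left(-2 - 8 + \frac{1}{24 \cdot 1 \left(1 + 2 \cdot 1\right)^{2}}\right) = - 14 \left(-2 - 8 + \frac{1}{24} \cdot 1 \frac{1}{\left(1 + 2\right)^{2}}\right) = - 14 \left(-2 - 8 + \frac{1}{24} \cdot 1 \cdot \frac{1}{9}\right) = - 14 \left(-2 - 8 + \frac{1}{216}\right) = \left(-14\right) \left(- \frac{2159}{216}\right) = \frac{15113}{108}$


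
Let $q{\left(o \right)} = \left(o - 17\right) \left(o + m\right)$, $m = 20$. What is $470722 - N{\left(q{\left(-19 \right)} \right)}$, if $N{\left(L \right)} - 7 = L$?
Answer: $470751$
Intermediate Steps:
$q{\left(o \right)} = \left(-17 + o\right) \left(20 + o\right)$ ($q{\left(o \right)} = \left(o - 17\right) \left(o + 20\right) = \left(-17 + o\right) \left(20 + o\right)$)
$N{\left(L \right)} = 7 + L$
$470722 - N{\left(q{\left(-19 \right)} \right)} = 470722 - \left(7 + \left(-340 + \left(-19\right)^{2} + 3 \left(-19\right)\right)\right) = 470722 - \left(7 - 36\right) = 470722 - -29 = 470722 + 29 = 470751$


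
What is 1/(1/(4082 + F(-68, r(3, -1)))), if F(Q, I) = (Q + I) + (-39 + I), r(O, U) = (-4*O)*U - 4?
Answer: 3991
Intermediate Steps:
r(O, U) = -4 - 4*O*U (r(O, U) = -4*O*U - 4 = -4 - 4*O*U)
F(Q, I) = -39 + Q + 2*I (F(Q, I) = (I + Q) + (-39 + I) = -39 + Q + 2*I)
1/(1/(4082 + F(-68, r(3, -1)))) = 1/(1/(4082 + (-39 - 68 + 2*(-4 - 4*3*(-1))))) = 1/(1/(4082 + (-39 - 68 + 2*(-4 + 12)))) = 1/(1/(4082 + (-39 - 68 + 2*8))) = 1/(1/(4082 + (-39 - 68 + 16))) = 1/(1/(4082 - 91)) = 1/(1/3991) = 3991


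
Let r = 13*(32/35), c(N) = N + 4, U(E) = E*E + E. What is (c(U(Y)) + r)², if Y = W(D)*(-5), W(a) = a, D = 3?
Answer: 62504836/1225 ≈ 51024.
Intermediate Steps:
Y = -15 (Y = 3*(-5) = -15)
U(E) = E + E² (U(E) = E² + E = E + E²)
c(N) = 4 + N
r = 416/35 (r = 13*(32*(1/35)) = 13*(32/35) = 416/35 ≈ 11.886)
(c(U(Y)) + r)² = ((4 - 15*(1 - 15)) + 416/35)² = ((4 - 15*(-14)) + 416/35)² = ((4 + 210) + 416/35)² = (214 + 416/35)² = (7906/35)² = 62504836/1225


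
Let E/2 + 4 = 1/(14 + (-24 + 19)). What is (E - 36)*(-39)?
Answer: 5122/3 ≈ 1707.3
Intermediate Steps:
E = -70/9 (E = -8 + 2/(14 + (-24 + 19)) = -8 + 2/(14 - 5) = -8 + 2/9 = -70/9 ≈ -7.7778)
(E - 36)*(-39) = (-70/9 - 36)*(-39) = -394/9*(-39) = 5122/3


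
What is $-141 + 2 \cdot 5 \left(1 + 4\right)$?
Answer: $-91$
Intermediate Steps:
$-141 + 2 \cdot 5 \left(1 + 4\right) = -141 + 2 \cdot 5 \cdot 5 = -141 + 2 \cdot 25 = -141 + 50 = -91$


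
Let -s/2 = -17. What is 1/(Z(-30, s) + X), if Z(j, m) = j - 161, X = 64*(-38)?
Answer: -1/2623 ≈ -0.00038124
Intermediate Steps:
s = 34 (s = -2*(-17) = 34)
X = -2432
Z(j, m) = -161 + j
1/(Z(-30, s) + X) = 1/((-161 - 30) - 2432) = 1/(-191 - 2432) = 1/(-2623) = -1/2623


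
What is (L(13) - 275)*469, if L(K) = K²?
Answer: -49714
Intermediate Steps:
(L(13) - 275)*469 = (13² - 275)*469 = (169 - 275)*469 = -106*469 = -49714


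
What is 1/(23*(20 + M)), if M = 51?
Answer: 1/1633 ≈ 0.00061237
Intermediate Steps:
1/(23*(20 + M)) = 1/(23*(20 + 51)) = 1/(23*71) = 1/1633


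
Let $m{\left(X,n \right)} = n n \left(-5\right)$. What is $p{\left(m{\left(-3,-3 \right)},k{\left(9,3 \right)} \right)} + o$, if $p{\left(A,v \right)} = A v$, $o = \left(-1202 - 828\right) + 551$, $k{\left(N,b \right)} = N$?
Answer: $-1884$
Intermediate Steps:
$m{\left(X,n \right)} = - 5 n^{2}$ ($m{\left(X,n \right)} = n^{2} \left(-5\right) = - 5 n^{2}$)
$o = -1479$ ($o = -2030 + 551 = -1479$)
$p{\left(m{\left(-3,-3 \right)},k{\left(9,3 \right)} \right)} + o = - 5 \left(-3\right)^{2} \cdot 9 - 1479 = \left(-5\right) 9 \cdot 9 - 1479 = \left(-45\right) 9 - 1479 = -405 - 1479 = -1884$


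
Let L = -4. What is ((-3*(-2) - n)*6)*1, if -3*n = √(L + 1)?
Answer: 36 + 2*I*√3 ≈ 36.0 + 3.4641*I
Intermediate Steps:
n = -I*√3/3 (n = -√(-4 + 1)/3 = -I*√3/3 ≈ -0.57735*I)
((-3*(-2) - n)*6)*1 = ((-3*(-2) - (-1)*I*√3/3)*6)*1 = ((6 + I*√3/3)*6)*1 = (36 + 2*I*√3)*1 = 36 + 2*I*√3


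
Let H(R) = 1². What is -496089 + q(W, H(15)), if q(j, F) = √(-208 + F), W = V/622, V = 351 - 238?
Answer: -496089 + 3*I*√23 ≈ -4.9609e+5 + 14.387*I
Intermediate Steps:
V = 113
W = 113/622 ≈ 0.18167
H(R) = 1
-496089 + q(W, H(15)) = -496089 + √(-208 + 1) = -496089 + √(-207) = -496089 + 3*I*√23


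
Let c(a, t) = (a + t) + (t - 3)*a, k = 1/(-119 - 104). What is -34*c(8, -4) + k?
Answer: 394263/223 ≈ 1768.0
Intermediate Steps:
k = -1/223 (k = 1/(-223) = -1/223 ≈ -0.0044843)
c(a, t) = a + t + a*(-3 + t) (c(a, t) = (a + t) + (-3 + t)*a = (a + t) + a*(-3 + t) = a + t + a*(-3 + t))
-34*c(8, -4) + k = -34*(-4 - 2*8 + 8*(-4)) - 1/223 = -34*(-4 - 16 - 32) - 1/223 = -34*(-52) - 1/223 = 1768 - 1/223 = 394263/223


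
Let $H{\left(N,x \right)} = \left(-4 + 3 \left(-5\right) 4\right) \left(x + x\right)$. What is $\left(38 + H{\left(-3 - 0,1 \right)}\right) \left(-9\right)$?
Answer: $810$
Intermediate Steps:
$H{\left(N,x \right)} = - 128 x$ ($H{\left(N,x \right)} = \left(-4 - 60\right) 2 x = - 64 \cdot 2 x = - 128 x$)
$\left(38 + H{\left(-3 - 0,1 \right)}\right) \left(-9\right) = \left(38 - 128\right) \left(-9\right) = \left(-90\right) \left(-9\right) = 810$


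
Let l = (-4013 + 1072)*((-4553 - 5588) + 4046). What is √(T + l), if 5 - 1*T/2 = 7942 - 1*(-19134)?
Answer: √17871253 ≈ 4227.4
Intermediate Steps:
l = 17925395 (l = -2941*(-10141 + 4046) = -2941*(-6095) = 17925395)
T = -54142 (T = 10 - 2*(7942 - 1*(-19134)) = 10 - 2*(7942 + 19134) = 10 - 2*27076 = 10 - 54152 = -54142)
√(T + l) = √(-54142 + 17925395) = √17871253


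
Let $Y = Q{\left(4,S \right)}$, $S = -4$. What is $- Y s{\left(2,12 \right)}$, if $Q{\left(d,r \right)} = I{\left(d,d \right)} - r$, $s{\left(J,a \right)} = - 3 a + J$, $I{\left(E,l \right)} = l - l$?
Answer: $136$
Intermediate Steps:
$I{\left(E,l \right)} = 0$
$s{\left(J,a \right)} = J - 3 a$
$Q{\left(d,r \right)} = - r$ ($Q{\left(d,r \right)} = 0 - r = - r$)
$Y = 4$ ($Y = \left(-1\right) \left(-4\right) = 4$)
$- Y s{\left(2,12 \right)} = - 4 \left(2 - 36\right) = - 4 \left(-34\right) = \left(-1\right) \left(-136\right) = 136$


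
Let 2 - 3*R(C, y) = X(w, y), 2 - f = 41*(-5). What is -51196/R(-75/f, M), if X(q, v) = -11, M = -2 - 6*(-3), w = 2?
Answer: -153588/13 ≈ -11814.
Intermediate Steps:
f = 207 (f = 2 - 41*(-5) = 2 - 1*(-205) = 2 + 205 = 207)
M = 16 (M = -2 + 18 = 16)
R(C, y) = 13/3 (R(C, y) = ⅔ - ⅓*(-11) = ⅔ + 11/3 = 13/3)
-51196/R(-75/f, M) = -51196/13/3 = -51196*3/13 = -153588/13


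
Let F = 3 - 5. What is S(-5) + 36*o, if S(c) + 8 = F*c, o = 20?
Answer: 722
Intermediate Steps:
F = -2
S(c) = -8 - 2*c
S(-5) + 36*o = (-8 - 2*(-5)) + 36*20 = (-8 + 10) + 720 = 2 + 720 = 722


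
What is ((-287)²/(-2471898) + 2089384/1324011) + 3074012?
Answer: 85988832895173977/27972821734 ≈ 3.0740e+6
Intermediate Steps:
((-287)²/(-2471898) + 2089384/1324011) + 3074012 = (82369*(-1/2471898) + 2089384*(1/1324011)) + 3074012 = (-82369/2471898 + 2089384/1324011) + 3074012 = 43210997169/27972821734 + 3074012 = 85988832895173977/27972821734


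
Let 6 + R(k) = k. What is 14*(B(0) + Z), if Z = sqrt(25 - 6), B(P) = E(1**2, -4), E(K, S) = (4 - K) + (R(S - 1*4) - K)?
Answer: -168 + 14*sqrt(19) ≈ -106.98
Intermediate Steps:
R(k) = -6 + k
E(K, S) = -6 + S - 2*K (E(K, S) = (4 - K) + ((-6 + (S - 1*4)) - K) = (4 - K) + ((-6 + (S - 4)) - K) = (4 - K) + ((-6 + (-4 + S)) - K) = (4 - K) + ((-10 + S) - K) = (4 - K) + (-10 + S - K) = -6 + S - 2*K)
B(P) = -12 (B(P) = -6 - 4 - 2*1**2 = -6 - 4 - 2*1 = -6 - 4 - 2 = -12)
Z = sqrt(19) ≈ 4.3589
14*(B(0) + Z) = 14*(-12 + sqrt(19)) = -168 + 14*sqrt(19)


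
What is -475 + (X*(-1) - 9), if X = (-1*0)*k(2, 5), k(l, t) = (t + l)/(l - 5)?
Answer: -484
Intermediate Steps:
k(l, t) = (l + t)/(-5 + l)
X = 0 (X = (-1*0)*((2 + 5)/(-5 + 2)) = 0*(7/(-3)) = 0*(-⅓*7) = 0*(-7/3) = 0)
-475 + (X*(-1) - 9) = -475 + (0*(-1) - 9) = -475 + (0 - 9) = -475 - 9 = -484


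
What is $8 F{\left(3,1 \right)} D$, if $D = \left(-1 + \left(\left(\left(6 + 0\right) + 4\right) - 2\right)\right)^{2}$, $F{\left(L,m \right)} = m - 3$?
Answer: $-784$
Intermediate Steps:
$F{\left(L,m \right)} = -3 + m$
$D = 49$ ($D = \left(-1 + \left(\left(6 + 4\right) - 2\right)\right)^{2} = \left(-1 + \left(10 - 2\right)\right)^{2} = \left(-1 + 8\right)^{2} = 7^{2} = 49$)
$8 F{\left(3,1 \right)} D = 8 \left(-3 + 1\right) 49 = 8 \left(-2\right) 49 = \left(-16\right) 49 = -784$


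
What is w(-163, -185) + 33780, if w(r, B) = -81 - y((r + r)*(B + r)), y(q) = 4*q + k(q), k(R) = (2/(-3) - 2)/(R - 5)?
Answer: -142969830589/340329 ≈ -4.2009e+5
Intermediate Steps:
k(R) = -8/(3*(-5 + R)) (k(R) = (2*(-1/3) - 2)/(-5 + R) = (-2/3 - 2)/(-5 + R) = -8/(3*(-5 + R)))
y(q) = -8/(-15 + 3*q) + 4*q (y(q) = 4*q - 8/(-15 + 3*q) = -8/(-15 + 3*q) + 4*q)
w(r, B) = -81 - 4*(-2 + 6*r*(-5 + 2*r*(B + r))*(B + r))/(3*(-5 + 2*r*(B + r))) (w(r, B) = -81 - 4*(-2 + 3*((r + r)*(B + r))*(-5 + (r + r)*(B + r)))/(3*(-5 + (r + r)*(B + r))) = -81 - 4*(-2 + 3*((2*r)*(B + r))*(-5 + (2*r)*(B + r)))/(3*(-5 + (2*r)*(B + r))) = -81 - 4*(-2 + 3*(2*r*(B + r))*(-5 + 2*r*(B + r)))/(3*(-5 + 2*r*(B + r))) = -81 - 4*(-2 + 6*r*(-5 + 2*r*(B + r))*(B + r))/(3*(-5 + 2*r*(B + r))))
w(-163, -185) + 33780 = (8 - 3*(-5 + 2*(-163)*(-185 - 163))*(81 + 8*(-163)*(-185 - 163)))/(3*(-5 + 2*(-163)*(-185 - 163))) + 33780 = (8 - 3*(-5 + 2*(-163)*(-348))*(81 + 8*(-163)*(-348)))/(3*(-5 + 2*(-163)*(-348))) + 33780 = (8 - 3*(-5 + 113448)*(81 + 453792))/(3*(-5 + 113448)) + 33780 = (1/3)*(8 - 3*113443*453873)/113443 + 33780 = (1/3)*(1/113443)*(8 - 154466144217) + 33780 = (1/3)*(1/113443)*(-154466144209) + 33780 = -154466144209/340329 + 33780 = -142969830589/340329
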